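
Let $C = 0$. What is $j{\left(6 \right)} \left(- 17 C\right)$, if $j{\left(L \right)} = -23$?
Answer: $0$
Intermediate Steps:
$j{\left(6 \right)} \left(- 17 C\right) = - 23 \left(\left(-17\right) 0\right) = \left(-23\right) 0 = 0$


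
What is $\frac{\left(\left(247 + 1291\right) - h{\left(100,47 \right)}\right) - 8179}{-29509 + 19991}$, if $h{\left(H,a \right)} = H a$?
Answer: $\frac{11341}{9518} \approx 1.1915$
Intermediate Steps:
$\frac{\left(\left(247 + 1291\right) - h{\left(100,47 \right)}\right) - 8179}{-29509 + 19991} = \frac{\left(\left(247 + 1291\right) - 100 \cdot 47\right) - 8179}{-29509 + 19991} = \frac{\left(1538 - 4700\right) - 8179}{-9518} = \left(\left(1538 - 4700\right) - 8179\right) \left(- \frac{1}{9518}\right) = \left(-3162 - 8179\right) \left(- \frac{1}{9518}\right) = \left(-11341\right) \left(- \frac{1}{9518}\right) = \frac{11341}{9518}$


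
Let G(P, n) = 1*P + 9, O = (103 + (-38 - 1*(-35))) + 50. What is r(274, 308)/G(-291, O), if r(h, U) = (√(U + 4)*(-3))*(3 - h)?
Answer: -271*√78/47 ≈ -50.924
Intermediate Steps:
O = 150 (O = (103 + (-38 + 35)) + 50 = (103 - 3) + 50 = 100 + 50 = 150)
G(P, n) = 9 + P (G(P, n) = P + 9 = 9 + P)
r(h, U) = -3*√(4 + U)*(3 - h) (r(h, U) = (√(4 + U)*(-3))*(3 - h) = (-3*√(4 + U))*(3 - h) = -3*√(4 + U)*(3 - h))
r(274, 308)/G(-291, O) = (3*√(4 + 308)*(-3 + 274))/(9 - 291) = (3*√312*271)/(-282) = (3*(2*√78)*271)*(-1/282) = (1626*√78)*(-1/282) = -271*√78/47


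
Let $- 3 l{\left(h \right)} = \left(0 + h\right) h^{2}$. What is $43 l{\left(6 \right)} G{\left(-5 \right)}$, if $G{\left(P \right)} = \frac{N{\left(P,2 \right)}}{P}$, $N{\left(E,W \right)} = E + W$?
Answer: $- \frac{9288}{5} \approx -1857.6$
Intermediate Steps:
$l{\left(h \right)} = - \frac{h^{3}}{3}$ ($l{\left(h \right)} = - \frac{\left(0 + h\right) h^{2}}{3} = - \frac{h h^{2}}{3} = - \frac{h^{3}}{3}$)
$G{\left(P \right)} = \frac{2 + P}{P}$ ($G{\left(P \right)} = \frac{P + 2}{P} = \frac{2 + P}{P}$)
$43 l{\left(6 \right)} G{\left(-5 \right)} = 43 \left(- \frac{6^{3}}{3}\right) \frac{2 - 5}{-5} = 43 \left(\left(- \frac{1}{3}\right) 216\right) \left(\left(- \frac{1}{5}\right) \left(-3\right)\right) = 43 \left(-72\right) \frac{3}{5} = \left(-3096\right) \frac{3}{5} = - \frac{9288}{5}$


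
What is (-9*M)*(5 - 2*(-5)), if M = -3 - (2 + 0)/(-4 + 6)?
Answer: 540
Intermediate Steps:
M = -4 (M = -3 - 2/2 = -3 - 1*1 = -3 - 1 = -4)
(-9*M)*(5 - 2*(-5)) = (-9*(-4))*(5 - 2*(-5)) = 36*(5 - 1*(-10)) = 36*(5 + 10) = 36*15 = 540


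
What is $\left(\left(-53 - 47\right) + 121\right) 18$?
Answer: $378$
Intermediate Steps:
$\left(\left(-53 - 47\right) + 121\right) 18 = \left(-100 + 121\right) 18 = 21 \cdot 18 = 378$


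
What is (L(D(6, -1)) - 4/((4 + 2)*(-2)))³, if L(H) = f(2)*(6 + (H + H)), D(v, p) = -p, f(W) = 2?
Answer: 117649/27 ≈ 4357.4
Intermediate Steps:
L(H) = 12 + 4*H (L(H) = 2*(6 + (H + H)) = 2*(6 + 2*H) = 12 + 4*H)
(L(D(6, -1)) - 4/((4 + 2)*(-2)))³ = ((12 + 4*(-1*(-1))) - 4/((4 + 2)*(-2)))³ = ((12 + 4*1) - 4/(6*(-2)))³ = ((12 + 4) - 4/(-12))³ = (16 - 4*(-1)/12)³ = (16 - 1*(-⅓))³ = (16 + ⅓)³ = (49/3)³ = 117649/27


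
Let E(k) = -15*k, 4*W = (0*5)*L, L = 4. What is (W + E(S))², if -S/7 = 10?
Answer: 1102500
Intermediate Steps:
S = -70 (S = -7*10 = -70)
W = 0 (W = ((0*5)*4)/4 = (0*4)/4 = (¼)*0 = 0)
(W + E(S))² = (0 - 15*(-70))² = (0 + 1050)² = 1050² = 1102500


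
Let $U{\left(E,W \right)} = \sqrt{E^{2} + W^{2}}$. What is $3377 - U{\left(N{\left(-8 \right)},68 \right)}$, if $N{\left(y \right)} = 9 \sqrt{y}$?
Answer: $3377 - 2 \sqrt{994} \approx 3313.9$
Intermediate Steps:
$3377 - U{\left(N{\left(-8 \right)},68 \right)} = 3377 - \sqrt{\left(9 \sqrt{-8}\right)^{2} + 68^{2}} = 3377 - \sqrt{\left(9 \cdot 2 i \sqrt{2}\right)^{2} + 4624} = 3377 - \sqrt{\left(18 i \sqrt{2}\right)^{2} + 4624} = 3377 - \sqrt{-648 + 4624} = 3377 - \sqrt{3976} = 3377 - 2 \sqrt{994}$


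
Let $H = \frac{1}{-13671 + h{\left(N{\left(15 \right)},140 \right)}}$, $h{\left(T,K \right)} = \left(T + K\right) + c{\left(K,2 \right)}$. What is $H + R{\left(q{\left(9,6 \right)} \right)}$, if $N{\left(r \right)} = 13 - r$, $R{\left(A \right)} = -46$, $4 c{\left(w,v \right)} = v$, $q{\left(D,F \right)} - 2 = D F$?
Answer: $- \frac{1244992}{27065} \approx -46.0$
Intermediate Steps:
$q{\left(D,F \right)} = 2 + D F$
$c{\left(w,v \right)} = \frac{v}{4}$
$h{\left(T,K \right)} = \frac{1}{2} + K + T$ ($h{\left(T,K \right)} = \left(T + K\right) + \frac{1}{4} \cdot 2 = \left(K + T\right) + \frac{1}{2} = \frac{1}{2} + K + T$)
$H = - \frac{2}{27065}$ ($H = \frac{1}{-13671 + \left(\frac{1}{2} + 140 + \left(13 - 15\right)\right)} = \frac{1}{-13671 + \left(\frac{1}{2} + 140 - 2\right)} = \frac{1}{-13671 + \frac{277}{2}} = \frac{1}{- \frac{27065}{2}} = - \frac{2}{27065} \approx -7.3896 \cdot 10^{-5}$)
$H + R{\left(q{\left(9,6 \right)} \right)} = - \frac{2}{27065} - 46 = - \frac{1244992}{27065}$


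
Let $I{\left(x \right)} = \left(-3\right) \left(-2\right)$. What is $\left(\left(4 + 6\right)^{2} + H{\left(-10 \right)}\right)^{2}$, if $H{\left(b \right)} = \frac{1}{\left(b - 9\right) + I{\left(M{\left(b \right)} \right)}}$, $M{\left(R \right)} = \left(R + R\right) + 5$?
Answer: $\frac{1687401}{169} \approx 9984.6$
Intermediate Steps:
$M{\left(R \right)} = 5 + 2 R$ ($M{\left(R \right)} = 2 R + 5 = 5 + 2 R$)
$I{\left(x \right)} = 6$
$H{\left(b \right)} = \frac{1}{-3 + b}$ ($H{\left(b \right)} = \frac{1}{\left(b - 9\right) + 6} = \frac{1}{\left(-9 + b\right) + 6} = \frac{1}{-3 + b}$)
$\left(\left(4 + 6\right)^{2} + H{\left(-10 \right)}\right)^{2} = \left(\left(4 + 6\right)^{2} + \frac{1}{-3 - 10}\right)^{2} = \left(10^{2} + \frac{1}{-13}\right)^{2} = \left(100 - \frac{1}{13}\right)^{2} = \left(\frac{1299}{13}\right)^{2} = \frac{1687401}{169}$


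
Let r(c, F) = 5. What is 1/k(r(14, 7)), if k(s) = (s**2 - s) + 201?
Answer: 1/221 ≈ 0.0045249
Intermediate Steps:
k(s) = 201 + s**2 - s
1/k(r(14, 7)) = 1/(201 + 5**2 - 1*5) = 1/(201 + 25 - 5) = 1/221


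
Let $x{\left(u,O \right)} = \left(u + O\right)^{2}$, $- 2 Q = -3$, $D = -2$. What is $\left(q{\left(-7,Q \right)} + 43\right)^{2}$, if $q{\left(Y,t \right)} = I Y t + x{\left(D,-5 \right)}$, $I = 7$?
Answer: $\frac{1369}{4} \approx 342.25$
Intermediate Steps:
$Q = \frac{3}{2}$ ($Q = \left(- \frac{1}{2}\right) \left(-3\right) = \frac{3}{2} \approx 1.5$)
$x{\left(u,O \right)} = \left(O + u\right)^{2}$
$q{\left(Y,t \right)} = 49 + 7 Y t$ ($q{\left(Y,t \right)} = 7 Y t + \left(-5 - 2\right)^{2} = 7 Y t + \left(-7\right)^{2} = 7 Y t + 49 = 49 + 7 Y t$)
$\left(q{\left(-7,Q \right)} + 43\right)^{2} = \left(\left(49 + 7 \left(-7\right) \frac{3}{2}\right) + 43\right)^{2} = \left(\left(49 - \frac{147}{2}\right) + 43\right)^{2} = \left(- \frac{49}{2} + 43\right)^{2} = \left(\frac{37}{2}\right)^{2} = \frac{1369}{4}$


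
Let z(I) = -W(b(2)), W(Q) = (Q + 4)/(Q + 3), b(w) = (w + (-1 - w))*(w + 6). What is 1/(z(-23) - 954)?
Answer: -5/4774 ≈ -0.0010473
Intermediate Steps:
b(w) = -6 - w (b(w) = -(6 + w) = -6 - w)
W(Q) = (4 + Q)/(3 + Q)
z(I) = -⅘ (z(I) = -(4 + (-6 - 1*2))/(3 + (-6 - 1*2)) = -(4 + (-6 - 2))/(3 + (-6 - 2)) = -(4 - 8)/(3 - 8) = -(-4)/(-5) = -(-1)*(-4)/5 = -1*⅘ = -⅘)
1/(z(-23) - 954) = 1/(-⅘ - 954) = 1/(-4774/5) = -5/4774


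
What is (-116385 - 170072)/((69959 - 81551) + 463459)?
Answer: -286457/451867 ≈ -0.63394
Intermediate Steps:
(-116385 - 170072)/((69959 - 81551) + 463459) = -286457/(-11592 + 463459) = -286457/451867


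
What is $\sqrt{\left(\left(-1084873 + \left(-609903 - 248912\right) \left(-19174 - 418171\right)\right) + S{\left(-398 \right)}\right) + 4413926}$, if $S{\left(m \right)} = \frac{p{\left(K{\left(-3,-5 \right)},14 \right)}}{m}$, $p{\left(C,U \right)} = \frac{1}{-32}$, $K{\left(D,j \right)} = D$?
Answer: $\frac{3 \sqrt{105772130850161999}}{1592} \approx 6.1286 \cdot 10^{5}$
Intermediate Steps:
$p{\left(C,U \right)} = - \frac{1}{32}$
$S{\left(m \right)} = - \frac{1}{32 m}$
$\sqrt{\left(\left(-1084873 + \left(-609903 - 248912\right) \left(-19174 - 418171\right)\right) + S{\left(-398 \right)}\right) + 4413926} = \sqrt{\left(\left(-1084873 + \left(-609903 - 248912\right) \left(-19174 - 418171\right)\right) - \frac{1}{32 \left(-398\right)}\right) + 4413926} = \sqrt{\left(\left(-1084873 - -375598446175\right) - - \frac{1}{12736}\right) + 4413926} = \sqrt{\left(\left(-1084873 + 375598446175\right) + \frac{1}{12736}\right) + 4413926} = \sqrt{\left(375597361302 + \frac{1}{12736}\right) + 4413926} = \sqrt{\frac{4783607993542273}{12736} + 4413926} = \sqrt{\frac{4783664209303809}{12736}} = \frac{3 \sqrt{105772130850161999}}{1592}$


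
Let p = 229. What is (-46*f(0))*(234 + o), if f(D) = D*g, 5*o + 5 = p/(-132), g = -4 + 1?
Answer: 0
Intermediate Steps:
g = -3
o = -889/660 (o = -1 + (229/(-132))/5 = -1 + (229*(-1/132))/5 = -1 + (⅕)*(-229/132) = -1 - 229/660 = -889/660 ≈ -1.3470)
f(D) = -3*D (f(D) = D*(-3) = -3*D)
(-46*f(0))*(234 + o) = (-(-138)*0)*(234 - 889/660) = -46*0*(153551/660) = 0*(153551/660) = 0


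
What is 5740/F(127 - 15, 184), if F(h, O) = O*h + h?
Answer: 41/148 ≈ 0.27703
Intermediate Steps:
F(h, O) = h + O*h
5740/F(127 - 15, 184) = 5740/(((127 - 15)*(1 + 184))) = 5740/((112*185)) = 5740/20720 = 5740*(1/20720) = 41/148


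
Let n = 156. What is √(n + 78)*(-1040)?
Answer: -3120*√26 ≈ -15909.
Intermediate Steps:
√(n + 78)*(-1040) = √(156 + 78)*(-1040) = √234*(-1040) = (3*√26)*(-1040) = -3120*√26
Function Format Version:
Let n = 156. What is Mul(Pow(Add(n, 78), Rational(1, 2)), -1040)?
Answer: Mul(-3120, Pow(26, Rational(1, 2))) ≈ -15909.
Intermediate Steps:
Mul(Pow(Add(n, 78), Rational(1, 2)), -1040) = Mul(Pow(Add(156, 78), Rational(1, 2)), -1040) = Mul(Pow(234, Rational(1, 2)), -1040) = Mul(Mul(3, Pow(26, Rational(1, 2))), -1040) = Mul(-3120, Pow(26, Rational(1, 2)))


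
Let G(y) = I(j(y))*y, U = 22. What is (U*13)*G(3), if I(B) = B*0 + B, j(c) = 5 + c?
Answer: 6864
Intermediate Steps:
I(B) = B (I(B) = 0 + B = B)
G(y) = y*(5 + y) (G(y) = (5 + y)*y = y*(5 + y))
(U*13)*G(3) = (22*13)*(3*(5 + 3)) = 286*(3*8) = 286*24 = 6864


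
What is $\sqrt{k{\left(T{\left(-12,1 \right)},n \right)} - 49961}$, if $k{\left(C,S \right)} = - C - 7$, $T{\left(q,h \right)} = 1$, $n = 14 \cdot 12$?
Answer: $i \sqrt{49969} \approx 223.54 i$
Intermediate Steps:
$n = 168$
$k{\left(C,S \right)} = -7 - C$
$\sqrt{k{\left(T{\left(-12,1 \right)},n \right)} - 49961} = \sqrt{\left(-7 - 1\right) - 49961} = \sqrt{-8 - 49961} = \sqrt{-49969} = i \sqrt{49969}$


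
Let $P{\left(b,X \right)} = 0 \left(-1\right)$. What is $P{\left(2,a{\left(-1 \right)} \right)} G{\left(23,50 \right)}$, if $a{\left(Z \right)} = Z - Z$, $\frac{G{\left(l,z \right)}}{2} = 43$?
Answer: $0$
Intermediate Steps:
$G{\left(l,z \right)} = 86$ ($G{\left(l,z \right)} = 2 \cdot 43 = 86$)
$a{\left(Z \right)} = 0$
$P{\left(b,X \right)} = 0$
$P{\left(2,a{\left(-1 \right)} \right)} G{\left(23,50 \right)} = 0 \cdot 86 = 0$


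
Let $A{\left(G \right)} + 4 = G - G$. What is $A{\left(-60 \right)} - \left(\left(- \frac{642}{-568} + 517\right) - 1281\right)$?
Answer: $\frac{215519}{284} \approx 758.87$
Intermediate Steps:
$A{\left(G \right)} = -4$ ($A{\left(G \right)} = -4 + \left(G - G\right) = -4 + 0 = -4$)
$A{\left(-60 \right)} - \left(\left(- \frac{642}{-568} + 517\right) - 1281\right) = -4 - \left(\left(- \frac{642}{-568} + 517\right) - 1281\right) = -4 - \left(\left(\left(-642\right) \left(- \frac{1}{568}\right) + 517\right) - 1281\right) = -4 - \left(\left(\frac{321}{284} + 517\right) - 1281\right) = -4 - \left(\frac{147149}{284} - 1281\right) = -4 - - \frac{216655}{284} = -4 + \frac{216655}{284} = \frac{215519}{284}$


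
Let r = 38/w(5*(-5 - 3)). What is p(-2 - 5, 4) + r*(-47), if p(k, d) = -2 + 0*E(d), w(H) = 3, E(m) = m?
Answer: -1792/3 ≈ -597.33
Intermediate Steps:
r = 38/3 ≈ 12.667
p(k, d) = -2 (p(k, d) = -2 + 0*d = -2 + 0 = -2)
p(-2 - 5, 4) + r*(-47) = -2 + (38/3)*(-47) = -2 - 1786/3 = -1792/3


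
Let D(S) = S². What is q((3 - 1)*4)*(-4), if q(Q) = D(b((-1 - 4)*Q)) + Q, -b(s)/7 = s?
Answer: -313632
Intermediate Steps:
b(s) = -7*s
q(Q) = Q + 1225*Q² (q(Q) = (-7*(-1 - 4)*Q)² + Q = (-(-35)*Q)² + Q = (35*Q)² + Q = 1225*Q² + Q = Q + 1225*Q²)
q((3 - 1)*4)*(-4) = (((3 - 1)*4)*(1 + 1225*((3 - 1)*4)))*(-4) = ((2*4)*(1 + 1225*(2*4)))*(-4) = (8*(1 + 1225*8))*(-4) = (8*(1 + 9800))*(-4) = (8*9801)*(-4) = 78408*(-4) = -313632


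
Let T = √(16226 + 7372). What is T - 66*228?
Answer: -15048 + 3*√2622 ≈ -14894.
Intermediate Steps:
T = 3*√2622 (T = √23598 = 3*√2622 ≈ 153.62)
T - 66*228 = 3*√2622 - 66*228 = 3*√2622 - 15048 = -15048 + 3*√2622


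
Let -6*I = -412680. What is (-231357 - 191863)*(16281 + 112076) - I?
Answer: -54323318320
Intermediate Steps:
I = 68780 (I = -⅙*(-412680) = 68780)
(-231357 - 191863)*(16281 + 112076) - I = (-231357 - 191863)*(16281 + 112076) - 1*68780 = -423220*128357 - 68780 = -54323249540 - 68780 = -54323318320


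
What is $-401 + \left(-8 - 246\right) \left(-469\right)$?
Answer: $118725$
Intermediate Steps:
$-401 + \left(-8 - 246\right) \left(-469\right) = -401 - -119126 = -401 + 119126 = 118725$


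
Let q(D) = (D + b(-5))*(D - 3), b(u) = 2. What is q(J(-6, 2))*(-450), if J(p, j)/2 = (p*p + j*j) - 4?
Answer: -2297700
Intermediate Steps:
J(p, j) = -8 + 2*j**2 + 2*p**2 (J(p, j) = 2*((p*p + j*j) - 4) = 2*((p**2 + j**2) - 4) = 2*((j**2 + p**2) - 4) = 2*(-4 + j**2 + p**2) = -8 + 2*j**2 + 2*p**2)
q(D) = (-3 + D)*(2 + D) (q(D) = (D + 2)*(D - 3) = (2 + D)*(-3 + D) = (-3 + D)*(2 + D))
q(J(-6, 2))*(-450) = (-6 + (-8 + 2*2**2 + 2*(-6)**2)**2 - (-8 + 2*2**2 + 2*(-6)**2))*(-450) = (-6 + (-8 + 2*4 + 2*36)**2 - (-8 + 2*4 + 2*36))*(-450) = (-6 + (-8 + 8 + 72)**2 - (-8 + 8 + 72))*(-450) = (-6 + 72**2 - 1*72)*(-450) = (-6 + 5184 - 72)*(-450) = 5106*(-450) = -2297700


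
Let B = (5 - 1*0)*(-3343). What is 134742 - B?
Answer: 151457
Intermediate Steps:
B = -16715 (B = (5 + 0)*(-3343) = 5*(-3343) = -16715)
134742 - B = 134742 - 1*(-16715) = 134742 + 16715 = 151457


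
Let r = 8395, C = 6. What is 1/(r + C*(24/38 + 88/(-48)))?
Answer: 19/159368 ≈ 0.00011922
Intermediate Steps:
1/(r + C*(24/38 + 88/(-48))) = 1/(8395 + 6*(24/38 + 88/(-48))) = 1/(8395 + 6*(24*(1/38) + 88*(-1/48))) = 1/(8395 + 6*(12/19 - 11/6)) = 1/(8395 + 6*(-137/114)) = 1/(8395 - 137/19) = 1/(159368/19) = 19/159368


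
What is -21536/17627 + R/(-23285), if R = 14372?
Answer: -754801004/410444695 ≈ -1.8390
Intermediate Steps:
-21536/17627 + R/(-23285) = -21536/17627 + 14372/(-23285) = -21536*1/17627 + 14372*(-1/23285) = -21536/17627 - 14372/23285 = -754801004/410444695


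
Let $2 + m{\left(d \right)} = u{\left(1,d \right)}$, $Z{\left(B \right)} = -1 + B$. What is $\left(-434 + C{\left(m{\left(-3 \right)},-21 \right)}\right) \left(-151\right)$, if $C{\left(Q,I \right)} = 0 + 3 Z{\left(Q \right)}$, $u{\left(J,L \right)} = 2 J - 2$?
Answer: $66893$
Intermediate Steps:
$u{\left(J,L \right)} = -2 + 2 J$
$m{\left(d \right)} = -2$ ($m{\left(d \right)} = -2 + \left(-2 + 2 \cdot 1\right) = -2 + \left(-2 + 2\right) = -2 + 0 = -2$)
$C{\left(Q,I \right)} = -3 + 3 Q$ ($C{\left(Q,I \right)} = 0 + 3 \left(-1 + Q\right) = 0 + \left(-3 + 3 Q\right) = -3 + 3 Q$)
$\left(-434 + C{\left(m{\left(-3 \right)},-21 \right)}\right) \left(-151\right) = \left(-434 + \left(-3 + 3 \left(-2\right)\right)\right) \left(-151\right) = \left(-434 - 9\right) \left(-151\right) = \left(-443\right) \left(-151\right) = 66893$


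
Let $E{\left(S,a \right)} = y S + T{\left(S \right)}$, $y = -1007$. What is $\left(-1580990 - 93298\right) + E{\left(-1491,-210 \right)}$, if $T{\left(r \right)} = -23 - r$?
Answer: $-171383$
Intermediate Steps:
$E{\left(S,a \right)} = -23 - 1008 S$ ($E{\left(S,a \right)} = - 1007 S - \left(23 + S\right) = -23 - 1008 S$)
$\left(-1580990 - 93298\right) + E{\left(-1491,-210 \right)} = \left(-1580990 - 93298\right) - -1502905 = -1674288 + \left(-23 + 1502928\right) = -1674288 + 1502905 = -171383$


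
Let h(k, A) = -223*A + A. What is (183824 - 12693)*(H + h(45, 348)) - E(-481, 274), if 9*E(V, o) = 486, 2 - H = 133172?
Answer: -36010411860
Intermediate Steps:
H = -133170 (H = 2 - 1*133172 = 2 - 133172 = -133170)
h(k, A) = -222*A
E(V, o) = 54 (E(V, o) = (⅑)*486 = 54)
(183824 - 12693)*(H + h(45, 348)) - E(-481, 274) = (183824 - 12693)*(-133170 - 222*348) - 1*54 = 171131*(-133170 - 77256) - 54 = 171131*(-210426) - 54 = -36010411806 - 54 = -36010411860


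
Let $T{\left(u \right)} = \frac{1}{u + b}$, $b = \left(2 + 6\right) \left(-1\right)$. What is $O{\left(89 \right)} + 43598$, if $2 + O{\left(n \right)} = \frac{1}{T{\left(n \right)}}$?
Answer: $43677$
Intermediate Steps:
$b = -8$ ($b = 8 \left(-1\right) = -8$)
$T{\left(u \right)} = \frac{1}{-8 + u}$ ($T{\left(u \right)} = \frac{1}{u - 8} = \frac{1}{-8 + u}$)
$O{\left(n \right)} = -10 + n$ ($O{\left(n \right)} = -2 + \frac{1}{\frac{1}{-8 + n}} = -2 + \left(-8 + n\right) = -10 + n$)
$O{\left(89 \right)} + 43598 = \left(-10 + 89\right) + 43598 = 79 + 43598 = 43677$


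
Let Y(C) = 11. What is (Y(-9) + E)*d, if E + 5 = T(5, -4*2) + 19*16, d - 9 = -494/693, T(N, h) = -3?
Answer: 1763101/693 ≈ 2544.2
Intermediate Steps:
d = 5743/693 (d = 9 - 494/693 = 5743/693 ≈ 8.2872)
E = 296 (E = -5 + (-3 + 19*16) = -5 + (-3 + 304) = -5 + 301 = 296)
(Y(-9) + E)*d = (11 + 296)*(5743/693) = 307*(5743/693) = 1763101/693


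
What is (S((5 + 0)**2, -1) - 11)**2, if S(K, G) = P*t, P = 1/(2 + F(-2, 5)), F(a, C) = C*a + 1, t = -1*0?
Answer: 121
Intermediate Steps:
t = 0
F(a, C) = 1 + C*a
P = -1/7 (P = 1/(2 + (1 + 5*(-2))) = 1/(2 + (1 - 10)) = 1/(2 - 9) = 1/(-7) = -1/7 ≈ -0.14286)
S(K, G) = 0 (S(K, G) = -1/7*0 = 0)
(S((5 + 0)**2, -1) - 11)**2 = (0 - 11)**2 = (-11)**2 = 121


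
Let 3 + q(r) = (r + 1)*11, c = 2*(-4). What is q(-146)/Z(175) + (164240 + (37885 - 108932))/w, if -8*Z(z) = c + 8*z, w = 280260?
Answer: 77345177/8127540 ≈ 9.5164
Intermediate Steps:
c = -8
q(r) = 8 + 11*r (q(r) = -3 + (r + 1)*11 = -3 + (1 + r)*11 = -3 + (11 + 11*r) = 8 + 11*r)
Z(z) = 1 - z (Z(z) = -(-8 + 8*z)/8 = 1 - z)
q(-146)/Z(175) + (164240 + (37885 - 108932))/w = (8 + 11*(-146))/(1 - 1*175) + (164240 + (37885 - 108932))/280260 = (8 - 1606)/(1 - 175) + (164240 - 71047)*(1/280260) = -1598/(-174) + 93193*(1/280260) = -1598*(-1/174) + 93193/280260 = 799/87 + 93193/280260 = 77345177/8127540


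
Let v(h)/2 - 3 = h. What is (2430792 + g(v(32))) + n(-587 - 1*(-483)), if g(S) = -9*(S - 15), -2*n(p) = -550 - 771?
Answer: 4861915/2 ≈ 2.4310e+6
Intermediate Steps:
v(h) = 6 + 2*h
n(p) = 1321/2 (n(p) = -(-550 - 771)/2 = -½*(-1321) = 1321/2)
g(S) = 135 - 9*S (g(S) = -9*(-15 + S) = 135 - 9*S)
(2430792 + g(v(32))) + n(-587 - 1*(-483)) = (2430792 + (135 - 9*(6 + 2*32))) + 1321/2 = (2430792 + (135 - 9*(6 + 64))) + 1321/2 = (2430792 + (135 - 9*70)) + 1321/2 = (2430792 + (135 - 630)) + 1321/2 = (2430792 - 495) + 1321/2 = 2430297 + 1321/2 = 4861915/2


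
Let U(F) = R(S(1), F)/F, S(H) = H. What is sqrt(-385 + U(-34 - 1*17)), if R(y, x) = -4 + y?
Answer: 4*I*sqrt(6953)/17 ≈ 19.62*I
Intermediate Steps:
U(F) = -3/F (U(F) = (-4 + 1)/F = -3/F)
sqrt(-385 + U(-34 - 1*17)) = sqrt(-385 - 3/(-34 - 1*17)) = sqrt(-385 - 3/(-34 - 17)) = sqrt(-385 - 3/(-51)) = sqrt(-385 - 3*(-1/51)) = sqrt(-385 + 1/17) = sqrt(-6544/17) = 4*I*sqrt(6953)/17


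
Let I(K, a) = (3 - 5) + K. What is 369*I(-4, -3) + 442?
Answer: -1772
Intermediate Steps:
I(K, a) = -2 + K
369*I(-4, -3) + 442 = 369*(-2 - 4) + 442 = 369*(-6) + 442 = -2214 + 442 = -1772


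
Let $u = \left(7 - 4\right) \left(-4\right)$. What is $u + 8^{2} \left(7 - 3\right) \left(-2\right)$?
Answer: $-524$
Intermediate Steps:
$u = -12$ ($u = 3 \left(-4\right) = -12$)
$u + 8^{2} \left(7 - 3\right) \left(-2\right) = -12 + 8^{2} \left(7 - 3\right) \left(-2\right) = -12 + 64 \cdot 4 \left(-2\right) = -12 + 64 \left(-8\right) = -12 - 512 = -524$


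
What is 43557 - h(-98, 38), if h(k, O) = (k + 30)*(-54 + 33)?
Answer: 42129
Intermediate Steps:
h(k, O) = -630 - 21*k (h(k, O) = (30 + k)*(-21) = -630 - 21*k)
43557 - h(-98, 38) = 43557 - (-630 - 21*(-98)) = 43557 - (-630 + 2058) = 43557 - 1*1428 = 43557 - 1428 = 42129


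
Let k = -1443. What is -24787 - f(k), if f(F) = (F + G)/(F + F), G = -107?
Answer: -35768416/1443 ≈ -24788.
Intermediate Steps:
f(F) = (-107 + F)/(2*F) (f(F) = (F - 107)/(F + F) = (-107 + F)/((2*F)) = (-107 + F)*(1/(2*F)) = (-107 + F)/(2*F))
-24787 - f(k) = -24787 - (-107 - 1443)/(2*(-1443)) = -24787 - (-1)*(-1550)/(2*1443) = -24787 - 1*775/1443 = -24787 - 775/1443 = -35768416/1443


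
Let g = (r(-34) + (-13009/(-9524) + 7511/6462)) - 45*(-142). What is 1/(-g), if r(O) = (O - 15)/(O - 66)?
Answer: -192325275/1229538993266 ≈ -0.00015642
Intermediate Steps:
r(O) = (-15 + O)/(-66 + O)
g = 1229538993266/192325275 (g = ((-15 - 34)/(-66 - 34) + (-13009/(-9524) + 7511/6462)) - 45*(-142) = (-49/(-100) + (-13009*(-1/9524) + 7511*(1/6462))) + 6390 = (-1/100*(-49) + (13009/9524 + 7511/6462)) + 6390 = (49/100 + 77799461/30772044) + 6390 = 580486016/192325275 + 6390 = 1229538993266/192325275 ≈ 6393.0)
1/(-g) = 1/(-1*1229538993266/192325275) = 1/(-1229538993266/192325275) = -192325275/1229538993266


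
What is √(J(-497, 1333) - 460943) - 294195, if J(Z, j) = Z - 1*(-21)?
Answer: -294195 + I*√461419 ≈ -2.942e+5 + 679.28*I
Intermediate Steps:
J(Z, j) = 21 + Z (J(Z, j) = Z + 21 = 21 + Z)
√(J(-497, 1333) - 460943) - 294195 = √((21 - 497) - 460943) - 294195 = √(-476 - 460943) - 294195 = √(-461419) - 294195 = I*√461419 - 294195 = -294195 + I*√461419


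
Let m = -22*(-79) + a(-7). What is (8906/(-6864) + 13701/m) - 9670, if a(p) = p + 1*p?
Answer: -14293950425/1479192 ≈ -9663.3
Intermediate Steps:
a(p) = 2*p (a(p) = p + p = 2*p)
m = 1724 (m = -22*(-79) + 2*(-7) = 1738 - 14 = 1724)
(8906/(-6864) + 13701/m) - 9670 = (8906/(-6864) + 13701/1724) - 9670 = (8906*(-1/6864) + 13701*(1/1724)) - 9670 = (-4453/3432 + 13701/1724) - 9670 = 9836215/1479192 - 9670 = -14293950425/1479192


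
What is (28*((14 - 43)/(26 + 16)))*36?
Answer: -696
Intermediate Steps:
(28*((14 - 43)/(26 + 16)))*36 = (28*(-29/42))*36 = -58/3*36 = -696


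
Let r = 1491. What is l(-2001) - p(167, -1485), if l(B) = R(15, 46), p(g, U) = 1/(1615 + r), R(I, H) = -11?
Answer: -34167/3106 ≈ -11.000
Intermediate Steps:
p(g, U) = 1/3106 (p(g, U) = 1/(1615 + 1491) = 1/3106)
l(B) = -11
l(-2001) - p(167, -1485) = -11 - 1*1/3106 = -11 - 1/3106 = -34167/3106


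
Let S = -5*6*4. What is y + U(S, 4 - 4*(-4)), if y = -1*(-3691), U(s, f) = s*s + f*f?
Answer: 18491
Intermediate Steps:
S = -120 (S = -30*4 = -120)
U(s, f) = f² + s² (U(s, f) = s² + f² = f² + s²)
y = 3691
y + U(S, 4 - 4*(-4)) = 3691 + ((4 - 4*(-4))² + (-120)²) = 3691 + ((4 + 16)² + 14400) = 3691 + (20² + 14400) = 3691 + (400 + 14400) = 3691 + 14800 = 18491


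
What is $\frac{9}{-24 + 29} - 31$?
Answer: $- \frac{146}{5} \approx -29.2$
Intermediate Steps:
$\frac{9}{-24 + 29} - 31 = \frac{9}{5} - 31 = - \frac{146}{5}$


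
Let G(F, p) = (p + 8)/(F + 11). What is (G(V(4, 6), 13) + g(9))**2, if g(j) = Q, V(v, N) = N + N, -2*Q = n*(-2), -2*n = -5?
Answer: 24649/2116 ≈ 11.649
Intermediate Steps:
n = 5/2 (n = -1/2*(-5) = 5/2 ≈ 2.5000)
Q = 5/2 (Q = -5*(-2)/4 = -1/2*(-5) = 5/2 ≈ 2.5000)
V(v, N) = 2*N
G(F, p) = (8 + p)/(11 + F)
g(j) = 5/2
(G(V(4, 6), 13) + g(9))**2 = ((8 + 13)/(11 + 2*6) + 5/2)**2 = (21/(11 + 12) + 5/2)**2 = (21/23 + 5/2)**2 = (157/46)**2 = 24649/2116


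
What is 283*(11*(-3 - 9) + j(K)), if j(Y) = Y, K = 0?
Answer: -37356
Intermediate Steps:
283*(11*(-3 - 9) + j(K)) = 283*(11*(-3 - 9) + 0) = 283*(11*(-12) + 0) = 283*(-132 + 0) = 283*(-132) = -37356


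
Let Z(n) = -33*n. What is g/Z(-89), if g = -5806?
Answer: -5806/2937 ≈ -1.9768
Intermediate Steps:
g/Z(-89) = -5806/((-33*(-89))) = -5806/2937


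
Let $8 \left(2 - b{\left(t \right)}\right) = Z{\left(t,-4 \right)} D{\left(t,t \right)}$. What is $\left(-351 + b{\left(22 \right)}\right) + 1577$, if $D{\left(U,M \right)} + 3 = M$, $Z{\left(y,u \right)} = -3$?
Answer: $\frac{9881}{8} \approx 1235.1$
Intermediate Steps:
$D{\left(U,M \right)} = -3 + M$
$b{\left(t \right)} = \frac{7}{8} + \frac{3 t}{8}$ ($b{\left(t \right)} = 2 - \frac{\left(-3\right) \left(-3 + t\right)}{8} = 2 - \frac{9 - 3 t}{8} = 2 + \left(- \frac{9}{8} + \frac{3 t}{8}\right) = \frac{7}{8} + \frac{3 t}{8}$)
$\left(-351 + b{\left(22 \right)}\right) + 1577 = \left(-351 + \left(\frac{7}{8} + \frac{3}{8} \cdot 22\right)\right) + 1577 = \left(-351 + \left(\frac{7}{8} + \frac{33}{4}\right)\right) + 1577 = \left(-351 + \frac{73}{8}\right) + 1577 = - \frac{2735}{8} + 1577 = \frac{9881}{8}$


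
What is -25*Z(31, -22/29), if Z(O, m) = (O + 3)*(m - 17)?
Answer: 437750/29 ≈ 15095.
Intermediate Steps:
Z(O, m) = (-17 + m)*(3 + O) (Z(O, m) = (3 + O)*(-17 + m) = (-17 + m)*(3 + O))
-25*Z(31, -22/29) = -25*(-51 - 17*31 + 3*(-22/29) + 31*(-22/29)) = -25*(-51 - 527 + 3*(-22*1/29) + 31*(-22*1/29)) = -25*(-51 - 527 + 3*(-22/29) + 31*(-22/29)) = -25*(-51 - 527 - 66/29 - 682/29) = -25*(-17510/29) = 437750/29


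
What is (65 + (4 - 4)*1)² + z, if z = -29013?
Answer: -24788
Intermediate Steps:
(65 + (4 - 4)*1)² + z = (65 + (4 - 4)*1)² - 29013 = (65 + 0*1)² - 29013 = (65 + 0)² - 29013 = 65² - 29013 = 4225 - 29013 = -24788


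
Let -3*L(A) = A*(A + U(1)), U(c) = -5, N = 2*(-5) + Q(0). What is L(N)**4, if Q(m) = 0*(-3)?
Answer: 6250000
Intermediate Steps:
Q(m) = 0
N = -10 (N = 2*(-5) + 0 = -10 + 0 = -10)
L(A) = -A*(-5 + A)/3 (L(A) = -A*(A - 5)/3 = -A*(-5 + A)/3)
L(N)**4 = ((1/3)*(-10)*(5 - 1*(-10)))**4 = ((1/3)*(-10)*(5 + 10))**4 = ((1/3)*(-10)*15)**4 = (-50)**4 = 6250000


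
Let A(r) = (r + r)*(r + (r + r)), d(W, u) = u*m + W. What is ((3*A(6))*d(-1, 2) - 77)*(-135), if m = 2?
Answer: -252045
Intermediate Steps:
d(W, u) = W + 2*u (d(W, u) = u*2 + W = 2*u + W = W + 2*u)
A(r) = 6*r² (A(r) = (2*r)*(r + 2*r) = (2*r)*(3*r) = 6*r²)
((3*A(6))*d(-1, 2) - 77)*(-135) = ((3*(6*6²))*(-1 + 2*2) - 77)*(-135) = ((3*(6*36))*(-1 + 4) - 77)*(-135) = ((3*216)*3 - 77)*(-135) = (648*3 - 77)*(-135) = (1944 - 77)*(-135) = 1867*(-135) = -252045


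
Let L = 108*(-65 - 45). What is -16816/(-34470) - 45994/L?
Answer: 9917707/2275020 ≈ 4.3594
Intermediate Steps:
L = -11880 (L = 108*(-110) = -11880)
-16816/(-34470) - 45994/L = -16816/(-34470) - 45994/(-11880) = -16816*(-1/34470) - 45994*(-1/11880) = 8408/17235 + 22997/5940 = 9917707/2275020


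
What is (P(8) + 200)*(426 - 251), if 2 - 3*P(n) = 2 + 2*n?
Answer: 102200/3 ≈ 34067.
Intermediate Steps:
P(n) = -2*n/3 (P(n) = ⅔ - (2 + 2*n)/3 = ⅔ + (-⅔ - 2*n/3) = -2*n/3)
(P(8) + 200)*(426 - 251) = (-⅔*8 + 200)*(426 - 251) = (-16/3 + 200)*175 = (584/3)*175 = 102200/3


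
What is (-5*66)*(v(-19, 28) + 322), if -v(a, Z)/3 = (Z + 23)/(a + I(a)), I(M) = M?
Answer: -2044185/19 ≈ -1.0759e+5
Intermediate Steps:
v(a, Z) = -3*(23 + Z)/(2*a) (v(a, Z) = -3*(Z + 23)/(a + a) = -3*(23 + Z)/(2*a))
(-5*66)*(v(-19, 28) + 322) = (-5*66)*((3/2)*(-23 - 1*28)/(-19) + 322) = -330*((3/2)*(-1/19)*(-23 - 28) + 322) = -330*((3/2)*(-1/19)*(-51) + 322) = -330*(153/38 + 322) = -330*12389/38 = -2044185/19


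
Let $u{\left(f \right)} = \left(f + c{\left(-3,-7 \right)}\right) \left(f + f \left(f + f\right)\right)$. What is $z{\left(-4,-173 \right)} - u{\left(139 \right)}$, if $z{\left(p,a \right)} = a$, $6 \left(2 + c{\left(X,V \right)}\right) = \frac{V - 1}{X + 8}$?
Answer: $- \frac{26514142}{5} \approx -5.3028 \cdot 10^{6}$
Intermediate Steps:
$c{\left(X,V \right)} = -2 + \frac{-1 + V}{6 \left(8 + X\right)}$ ($c{\left(X,V \right)} = -2 + \frac{\left(V - 1\right) \frac{1}{X + 8}}{6} = -2 + \frac{\left(-1 + V\right) \frac{1}{8 + X}}{6} = -2 + \frac{\frac{1}{8 + X} \left(-1 + V\right)}{6} = -2 + \frac{-1 + V}{6 \left(8 + X\right)}$)
$u{\left(f \right)} = \left(- \frac{34}{15} + f\right) \left(f + 2 f^{2}\right)$ ($u{\left(f \right)} = \left(f + \frac{-97 - 7 - -36}{6 \left(8 - 3\right)}\right) \left(f + f \left(f + f\right)\right) = \left(f + \frac{-97 - 7 + 36}{6 \cdot 5}\right) \left(f + f 2 f\right) = \left(f + \frac{1}{6} \cdot \frac{1}{5} \left(-68\right)\right) \left(f + 2 f^{2}\right) = \left(f - \frac{34}{15}\right) \left(f + 2 f^{2}\right) = \left(- \frac{34}{15} + f\right) \left(f + 2 f^{2}\right)$)
$z{\left(-4,-173 \right)} - u{\left(139 \right)} = -173 - \frac{1}{15} \cdot 139 \left(-34 - 7367 + 30 \cdot 139^{2}\right) = -173 - \frac{1}{15} \cdot 139 \left(-34 - 7367 + 30 \cdot 19321\right) = -173 - \frac{1}{15} \cdot 139 \left(-34 - 7367 + 579630\right) = -173 - \frac{1}{15} \cdot 139 \cdot 572229 = -173 - \frac{26513277}{5} = - \frac{26514142}{5}$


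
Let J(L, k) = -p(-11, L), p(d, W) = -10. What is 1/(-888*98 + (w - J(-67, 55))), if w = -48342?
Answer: -1/135376 ≈ -7.3868e-6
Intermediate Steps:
J(L, k) = 10 (J(L, k) = -1*(-10) = 10)
1/(-888*98 + (w - J(-67, 55))) = 1/(-888*98 + (-48342 - 1*10)) = 1/(-87024 + (-48342 - 10)) = 1/(-87024 - 48352) = 1/(-135376) = -1/135376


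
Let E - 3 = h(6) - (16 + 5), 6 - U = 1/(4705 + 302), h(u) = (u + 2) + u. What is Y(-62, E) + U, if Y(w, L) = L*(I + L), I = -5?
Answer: 210293/5007 ≈ 42.000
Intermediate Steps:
h(u) = 2 + 2*u (h(u) = (2 + u) + u = 2 + 2*u)
U = 30041/5007 (U = 6 - 1/(4705 + 302) = 6 - 1/5007 = 30041/5007 ≈ 5.9998)
E = -4 (E = 3 + ((2 + 2*6) - (16 + 5)) = 3 + ((2 + 12) - 1*21) = 3 + (14 - 21) = 3 - 7 = -4)
Y(w, L) = L*(-5 + L)
Y(-62, E) + U = -4*(-5 - 4) + 30041/5007 = -4*(-9) + 30041/5007 = 36 + 30041/5007 = 210293/5007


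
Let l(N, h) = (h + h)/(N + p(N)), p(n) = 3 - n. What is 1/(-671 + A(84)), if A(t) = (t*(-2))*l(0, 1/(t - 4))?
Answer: -5/3362 ≈ -0.0014872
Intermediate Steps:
l(N, h) = 2*h/3 (l(N, h) = (h + h)/(N + (3 - N)) = (2*h)/3 = (2*h)*(1/3) = 2*h/3)
A(t) = -4*t/(3*(-4 + t)) (A(t) = (t*(-2))*(2/(3*(t - 4))) = (-2*t)*(2/(3*(-4 + t))) = -4*t/(3*(-4 + t)))
1/(-671 + A(84)) = 1/(-671 - 4*84/(-12 + 3*84)) = 1/(-671 - 4*84/(-12 + 252)) = 1/(-671 - 4*84/240) = 1/(-671 - 4*84*1/240) = 1/(-671 - 7/5) = 1/(-3362/5) = -5/3362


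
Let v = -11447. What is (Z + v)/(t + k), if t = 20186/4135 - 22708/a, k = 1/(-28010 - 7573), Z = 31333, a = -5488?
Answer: 573484363407480/260108820143 ≈ 2204.8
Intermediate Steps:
k = -1/35583 (k = 1/(-35583) = -1/35583 ≈ -2.8103e-5)
t = 7309941/810460 (t = 20186/4135 - 22708/(-5488) = 20186*(1/4135) - 22708*(-1/5488) = 20186/4135 + 811/196 = 7309941/810460 ≈ 9.0195)
(Z + v)/(t + k) = (31333 - 11447)/(7309941/810460 - 1/35583) = 19886/(260108820143/28838598180) = 19886*(28838598180/260108820143) = 573484363407480/260108820143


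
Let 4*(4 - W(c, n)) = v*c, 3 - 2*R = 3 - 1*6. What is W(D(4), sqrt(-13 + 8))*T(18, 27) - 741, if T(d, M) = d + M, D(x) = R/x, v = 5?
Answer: -9651/16 ≈ -603.19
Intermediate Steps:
R = 3 (R = 3/2 - (3 - 1*6)/2 = 3/2 - (3 - 6)/2 = 3/2 - 1/2*(-3) = 3/2 + 3/2 = 3)
D(x) = 3/x
T(d, M) = M + d
W(c, n) = 4 - 5*c/4
W(D(4), sqrt(-13 + 8))*T(18, 27) - 741 = (4 - 15/(4*4))*(27 + 18) - 741 = (4 - 15/(4*4))*45 - 741 = (4 - 5/4*3/4)*45 - 741 = (4 - 15/16)*45 - 741 = (49/16)*45 - 741 = 2205/16 - 741 = -9651/16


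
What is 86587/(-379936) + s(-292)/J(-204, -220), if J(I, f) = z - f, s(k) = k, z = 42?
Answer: -66813553/49771616 ≈ -1.3424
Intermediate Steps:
J(I, f) = 42 - f
86587/(-379936) + s(-292)/J(-204, -220) = 86587/(-379936) - 292/(42 - 1*(-220)) = 86587*(-1/379936) - 292/(42 + 220) = -86587/379936 - 292/262 = -86587/379936 - 292*1/262 = -86587/379936 - 146/131 = -66813553/49771616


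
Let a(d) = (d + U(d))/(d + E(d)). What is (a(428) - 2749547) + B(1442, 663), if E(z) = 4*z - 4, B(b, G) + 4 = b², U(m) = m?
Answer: -178939822/267 ≈ -6.7019e+5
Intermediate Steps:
B(b, G) = -4 + b²
E(z) = -4 + 4*z
a(d) = 2*d/(-4 + 5*d) (a(d) = (d + d)/(d + (-4 + 4*d)) = (2*d)/(-4 + 5*d) = 2*d/(-4 + 5*d))
(a(428) - 2749547) + B(1442, 663) = (2*428/(-4 + 5*428) - 2749547) + (-4 + 1442²) = (2*428/(-4 + 2140) - 2749547) + (-4 + 2079364) = (2*428/2136 - 2749547) + 2079360 = (2*428*(1/2136) - 2749547) + 2079360 = (107/267 - 2749547) + 2079360 = -734128942/267 + 2079360 = -178939822/267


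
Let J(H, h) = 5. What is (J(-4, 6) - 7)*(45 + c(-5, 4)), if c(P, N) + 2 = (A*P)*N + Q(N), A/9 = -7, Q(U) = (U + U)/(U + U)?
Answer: -2608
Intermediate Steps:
Q(U) = 1 (Q(U) = (2*U)/((2*U)) = (2*U)*(1/(2*U)) = 1)
A = -63 (A = 9*(-7) = -63)
c(P, N) = -1 - 63*N*P (c(P, N) = -2 + ((-63*P)*N + 1) = -2 + (-63*N*P + 1) = -2 + (1 - 63*N*P) = -1 - 63*N*P)
(J(-4, 6) - 7)*(45 + c(-5, 4)) = (5 - 7)*(45 + (-1 - 63*4*(-5))) = -2*(45 + (-1 + 1260)) = -2*(45 + 1259) = -2*1304 = -2608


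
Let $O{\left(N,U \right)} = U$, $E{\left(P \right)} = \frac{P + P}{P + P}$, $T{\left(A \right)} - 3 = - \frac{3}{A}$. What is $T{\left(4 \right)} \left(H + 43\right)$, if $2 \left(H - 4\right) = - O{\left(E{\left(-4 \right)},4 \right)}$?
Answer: $\frac{405}{4} \approx 101.25$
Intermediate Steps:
$T{\left(A \right)} = 3 - \frac{3}{A}$
$E{\left(P \right)} = 1$ ($E{\left(P \right)} = \frac{2 P}{2 P} = 2 P \frac{1}{2 P} = 1$)
$H = 2$ ($H = 4 + \frac{\left(-1\right) 4}{2} = 4 + \frac{1}{2} \left(-4\right) = 4 - 2 = 2$)
$T{\left(4 \right)} \left(H + 43\right) = \left(3 - \frac{3}{4}\right) \left(2 + 43\right) = \left(3 - \frac{3}{4}\right) 45 = \frac{9}{4} \cdot 45 = \frac{405}{4}$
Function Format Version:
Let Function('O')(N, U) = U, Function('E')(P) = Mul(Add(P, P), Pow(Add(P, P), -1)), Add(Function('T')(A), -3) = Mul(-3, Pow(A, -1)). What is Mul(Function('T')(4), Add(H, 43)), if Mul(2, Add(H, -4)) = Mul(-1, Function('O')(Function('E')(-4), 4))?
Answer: Rational(405, 4) ≈ 101.25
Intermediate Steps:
Function('T')(A) = Add(3, Mul(-3, Pow(A, -1)))
Function('E')(P) = 1 (Function('E')(P) = Mul(Mul(2, P), Pow(Mul(2, P), -1)) = Mul(Mul(2, P), Mul(Rational(1, 2), Pow(P, -1))) = 1)
H = 2 (H = Add(4, Mul(Rational(1, 2), Mul(-1, 4))) = Add(4, Mul(Rational(1, 2), -4)) = Add(4, -2) = 2)
Mul(Function('T')(4), Add(H, 43)) = Mul(Add(3, Mul(-3, Pow(4, -1))), Add(2, 43)) = Mul(Add(3, Mul(-3, Rational(1, 4))), 45) = Mul(Add(3, Rational(-3, 4)), 45) = Mul(Rational(9, 4), 45) = Rational(405, 4)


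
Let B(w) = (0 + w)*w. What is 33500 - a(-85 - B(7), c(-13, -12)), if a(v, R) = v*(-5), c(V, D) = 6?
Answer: 32830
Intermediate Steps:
B(w) = w² (B(w) = w*w = w²)
a(v, R) = -5*v
33500 - a(-85 - B(7), c(-13, -12)) = 33500 - (-5)*(-85 - 1*7²) = 33500 - (-5)*(-85 - 1*49) = 33500 - (-5)*(-85 - 49) = 33500 - (-5)*(-134) = 33500 - 1*670 = 33500 - 670 = 32830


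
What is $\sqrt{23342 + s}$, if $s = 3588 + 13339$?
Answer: $\sqrt{40269} \approx 200.67$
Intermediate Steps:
$s = 16927$
$\sqrt{23342 + s} = \sqrt{23342 + 16927} = \sqrt{40269}$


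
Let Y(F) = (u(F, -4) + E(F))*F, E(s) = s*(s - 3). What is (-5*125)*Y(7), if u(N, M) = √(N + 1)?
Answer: -122500 - 8750*√2 ≈ -1.3487e+5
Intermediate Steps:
u(N, M) = √(1 + N)
E(s) = s*(-3 + s)
Y(F) = F*(√(1 + F) + F*(-3 + F)) (Y(F) = (√(1 + F) + F*(-3 + F))*F = F*(√(1 + F) + F*(-3 + F)))
(-5*125)*Y(7) = (-5*125)*(7*(√(1 + 7) + 7*(-3 + 7))) = -4375*(√8 + 7*4) = -4375*(2*√2 + 28) = -4375*(28 + 2*√2) = -625*(196 + 14*√2) = -122500 - 8750*√2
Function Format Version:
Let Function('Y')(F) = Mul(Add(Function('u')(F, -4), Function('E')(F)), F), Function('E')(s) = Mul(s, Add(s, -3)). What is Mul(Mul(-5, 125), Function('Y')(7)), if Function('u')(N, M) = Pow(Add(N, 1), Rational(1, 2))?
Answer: Add(-122500, Mul(-8750, Pow(2, Rational(1, 2)))) ≈ -1.3487e+5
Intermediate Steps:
Function('u')(N, M) = Pow(Add(1, N), Rational(1, 2))
Function('E')(s) = Mul(s, Add(-3, s))
Function('Y')(F) = Mul(F, Add(Pow(Add(1, F), Rational(1, 2)), Mul(F, Add(-3, F)))) (Function('Y')(F) = Mul(Add(Pow(Add(1, F), Rational(1, 2)), Mul(F, Add(-3, F))), F) = Mul(F, Add(Pow(Add(1, F), Rational(1, 2)), Mul(F, Add(-3, F)))))
Mul(Mul(-5, 125), Function('Y')(7)) = Mul(Mul(-5, 125), Mul(7, Add(Pow(Add(1, 7), Rational(1, 2)), Mul(7, Add(-3, 7))))) = Mul(-625, Mul(7, Add(Pow(8, Rational(1, 2)), Mul(7, 4)))) = Mul(-625, Mul(7, Add(Mul(2, Pow(2, Rational(1, 2))), 28))) = Mul(-625, Mul(7, Add(28, Mul(2, Pow(2, Rational(1, 2)))))) = Mul(-625, Add(196, Mul(14, Pow(2, Rational(1, 2))))) = Add(-122500, Mul(-8750, Pow(2, Rational(1, 2))))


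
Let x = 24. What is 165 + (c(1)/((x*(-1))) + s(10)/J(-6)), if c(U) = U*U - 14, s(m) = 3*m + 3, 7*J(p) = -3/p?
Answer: 15061/24 ≈ 627.54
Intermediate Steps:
J(p) = -3/(7*p) (J(p) = (-3/p)/7 = -3/(7*p))
s(m) = 3 + 3*m
c(U) = -14 + U² (c(U) = U² - 14 = -14 + U²)
165 + (c(1)/((x*(-1))) + s(10)/J(-6)) = 165 + ((-14 + 1²)/((24*(-1))) + (3 + 3*10)/((-3/7/(-6)))) = 165 + ((-14 + 1)/(-24) + (3 + 30)/((-3/7*(-⅙)))) = 165 + (-13*(-1/24) + 33/(1/14)) = 165 + (13/24 + 33*14) = 165 + (13/24 + 462) = 165 + 11101/24 = 15061/24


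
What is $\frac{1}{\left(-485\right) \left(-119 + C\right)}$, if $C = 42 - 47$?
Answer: $\frac{1}{60140} \approx 1.6628 \cdot 10^{-5}$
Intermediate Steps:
$C = -5$
$\frac{1}{\left(-485\right) \left(-119 + C\right)} = \frac{1}{\left(-485\right) \left(-119 - 5\right)} = \frac{1}{\left(-485\right) \left(-124\right)} = \frac{1}{60140}$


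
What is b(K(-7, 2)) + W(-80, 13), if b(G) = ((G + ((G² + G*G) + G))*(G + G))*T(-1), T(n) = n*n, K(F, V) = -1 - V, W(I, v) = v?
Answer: -59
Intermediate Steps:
T(n) = n²
b(G) = 2*G*(2*G + 2*G²) (b(G) = ((G + ((G² + G*G) + G))*(G + G))*(-1)² = ((G + ((G² + G²) + G))*(2*G))*1 = ((G + (2*G² + G))*(2*G))*1 = ((G + (G + 2*G²))*(2*G))*1 = ((2*G + 2*G²)*(2*G))*1 = (2*G*(2*G + 2*G²))*1 = 2*G*(2*G + 2*G²))
b(K(-7, 2)) + W(-80, 13) = 4*(-1 - 1*2)²*(1 + (-1 - 1*2)) + 13 = 4*(-1 - 2)²*(1 + (-1 - 2)) + 13 = 4*(-3)²*(1 - 3) + 13 = 4*9*(-2) + 13 = -72 + 13 = -59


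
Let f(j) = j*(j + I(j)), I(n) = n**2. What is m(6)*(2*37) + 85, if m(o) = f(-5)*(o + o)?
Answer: -88715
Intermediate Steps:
f(j) = j*(j + j**2)
m(o) = -200*o (m(o) = ((-5)**2*(1 - 5))*(o + o) = (25*(-4))*(2*o) = -200*o)
m(6)*(2*37) + 85 = (-200*6)*(2*37) + 85 = -1200*74 + 85 = -88800 + 85 = -88715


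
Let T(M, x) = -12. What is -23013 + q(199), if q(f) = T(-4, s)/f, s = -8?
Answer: -4579599/199 ≈ -23013.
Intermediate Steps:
q(f) = -12/f
-23013 + q(199) = -23013 - 12/199 = -4579599/199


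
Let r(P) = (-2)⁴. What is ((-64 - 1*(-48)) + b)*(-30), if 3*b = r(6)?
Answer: 320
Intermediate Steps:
r(P) = 16
b = 16/3 (b = (⅓)*16 = 16/3 ≈ 5.3333)
((-64 - 1*(-48)) + b)*(-30) = ((-64 - 1*(-48)) + 16/3)*(-30) = ((-64 + 48) + 16/3)*(-30) = (-16 + 16/3)*(-30) = -32/3*(-30) = 320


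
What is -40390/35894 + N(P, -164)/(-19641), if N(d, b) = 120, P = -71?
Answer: -132934545/117499009 ≈ -1.1314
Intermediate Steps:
-40390/35894 + N(P, -164)/(-19641) = -40390/35894 + 120/(-19641) = -40390*1/35894 + 120*(-1/19641) = -20195/17947 - 40/6547 = -132934545/117499009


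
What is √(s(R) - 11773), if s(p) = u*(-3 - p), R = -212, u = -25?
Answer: I*√16998 ≈ 130.38*I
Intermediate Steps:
s(p) = 75 + 25*p (s(p) = -25*(-3 - p) = 75 + 25*p)
√(s(R) - 11773) = √((75 + 25*(-212)) - 11773) = √((75 - 5300) - 11773) = √(-5225 - 11773) = √(-16998) = I*√16998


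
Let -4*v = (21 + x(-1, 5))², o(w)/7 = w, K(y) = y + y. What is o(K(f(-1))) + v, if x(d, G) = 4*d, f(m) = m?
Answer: -345/4 ≈ -86.250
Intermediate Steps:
K(y) = 2*y
o(w) = 7*w
v = -289/4 (v = -(21 + 4*(-1))²/4 = -(21 - 4)²/4 = -¼*17² = -¼*289 = -289/4 ≈ -72.250)
o(K(f(-1))) + v = 7*(2*(-1)) - 289/4 = 7*(-2) - 289/4 = -14 - 289/4 = -345/4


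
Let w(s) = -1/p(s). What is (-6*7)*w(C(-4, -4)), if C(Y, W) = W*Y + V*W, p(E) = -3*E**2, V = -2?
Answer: -7/288 ≈ -0.024306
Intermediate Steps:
C(Y, W) = -2*W + W*Y (C(Y, W) = W*Y - 2*W = -2*W + W*Y)
w(s) = 1/(3*s**2) (w(s) = -1/((-3*s**2)) = -(-1)/(3*s**2) = 1/(3*s**2))
(-6*7)*w(C(-4, -4)) = (-6*7)*(1/(3*(-4*(-2 - 4))**2)) = -14/(-4*(-6))**2 = -14/24**2 = -14/576 = -42*1/1728 = -7/288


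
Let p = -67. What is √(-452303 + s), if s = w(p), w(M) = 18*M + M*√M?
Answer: √(-453509 - 67*I*√67) ≈ 0.407 - 673.43*I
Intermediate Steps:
w(M) = M^(3/2) + 18*M (w(M) = 18*M + M^(3/2) = M^(3/2) + 18*M)
s = -1206 - 67*I*√67 (s = (-67)^(3/2) + 18*(-67) = -67*I*√67 - 1206 = -1206 - 67*I*√67 ≈ -1206.0 - 548.42*I)
√(-452303 + s) = √(-452303 + (-1206 - 67*I*√67)) = √(-453509 - 67*I*√67)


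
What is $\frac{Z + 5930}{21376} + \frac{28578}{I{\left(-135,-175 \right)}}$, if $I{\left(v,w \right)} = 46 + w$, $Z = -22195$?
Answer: $- \frac{204327171}{919168} \approx -222.3$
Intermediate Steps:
$\frac{Z + 5930}{21376} + \frac{28578}{I{\left(-135,-175 \right)}} = \frac{-22195 + 5930}{21376} + \frac{28578}{46 - 175} = \left(-16265\right) \frac{1}{21376} + \frac{28578}{-129} = - \frac{16265}{21376} + 28578 \left(- \frac{1}{129}\right) = - \frac{16265}{21376} - \frac{9526}{43} = - \frac{204327171}{919168}$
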